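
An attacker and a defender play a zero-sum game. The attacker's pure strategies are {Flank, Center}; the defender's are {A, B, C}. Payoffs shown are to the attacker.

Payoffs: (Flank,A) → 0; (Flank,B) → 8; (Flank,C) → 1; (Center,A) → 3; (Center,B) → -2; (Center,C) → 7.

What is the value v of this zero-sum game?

24/13

Row minima: Flank → 0, Center → -2; maximin = 0.
Column maxima: A → 3, B → 8, C → 7; minimax = 3.
0 ≠ 3, so there is no saddle point; optimal play is mixed.
C is strictly dominated by A (it gives the attacker strictly more in every row), so the defender never plays it.
On the remaining 2×2 (Flank, Center vs A, B):
Let the attacker play Flank with probability p. Expected payoff against A: 0p + 3(1−p) = −3p + 3; against B: 8p + (-2)(1−p) = 10p − 2.
Setting these equal: −3p + 3 = 10p − 2 ⇒ −13p = -5 ⇒ p = 5/13, and the value is (-3)·(5/13) + 3 = 24/13.
For the defender: with q = P(A), equating Flank's and Center's payoffs gives −8q + 8 = 5q − 2 ⇒ q = 10/13.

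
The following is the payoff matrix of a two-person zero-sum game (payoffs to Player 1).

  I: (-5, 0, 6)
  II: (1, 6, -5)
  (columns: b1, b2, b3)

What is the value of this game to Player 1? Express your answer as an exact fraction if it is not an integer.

-19/17

Row minima: I → -5, II → -5; maximin = -5.
Column maxima: b1 → 1, b2 → 6, b3 → 6; minimax = 1.
-5 ≠ 1, so there is no saddle point; optimal play is mixed.
b2 is strictly dominated by b1 (it gives Player 1 strictly more in every row), so Player 2 never plays it.
On the remaining 2×2 (I, II vs b1, b3):
Let Player 1 play I with probability p. Expected payoff against b1: (-5)p + 1(1−p) = −6p + 1; against b3: 6p + (-5)(1−p) = 11p − 5.
Setting these equal: −6p + 1 = 11p − 5 ⇒ −17p = -6 ⇒ p = 6/17, and the value is (-6)·(6/17) + 1 = -19/17.
For Player 2: with q = P(b1), equating I's and II's payoffs gives −11q + 6 = 6q − 5 ⇒ q = 11/17.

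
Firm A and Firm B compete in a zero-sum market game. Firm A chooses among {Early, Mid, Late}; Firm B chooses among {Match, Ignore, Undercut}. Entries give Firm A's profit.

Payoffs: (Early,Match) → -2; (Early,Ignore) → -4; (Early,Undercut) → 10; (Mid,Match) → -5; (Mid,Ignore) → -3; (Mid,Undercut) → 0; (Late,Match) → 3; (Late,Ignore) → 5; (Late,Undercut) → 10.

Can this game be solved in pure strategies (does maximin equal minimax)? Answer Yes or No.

Row minima: Early → -4, Mid → -5, Late → 3; maximin = 3.
Column maxima: Match → 3, Ignore → 5, Undercut → 10; minimax = 3.
maximin = minimax = 3, so a saddle point exists.

Yes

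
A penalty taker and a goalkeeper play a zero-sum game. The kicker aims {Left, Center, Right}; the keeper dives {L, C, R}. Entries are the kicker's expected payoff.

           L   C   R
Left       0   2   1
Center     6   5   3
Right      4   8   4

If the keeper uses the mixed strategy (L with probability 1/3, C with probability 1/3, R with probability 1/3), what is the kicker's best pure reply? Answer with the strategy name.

Expected payoff of Left: (1/3)·0 + (1/3)·2 + (1/3)·1 = 1.
Expected payoff of Center: (1/3)·6 + (1/3)·5 + (1/3)·3 = 14/3.
Expected payoff of Right: (1/3)·4 + (1/3)·8 + (1/3)·4 = 16/3.
The largest is 16/3, so the kicker's best response is Right.

Right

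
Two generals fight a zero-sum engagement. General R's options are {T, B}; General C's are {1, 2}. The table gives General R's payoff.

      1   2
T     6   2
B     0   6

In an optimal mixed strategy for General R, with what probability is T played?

Row minima: T → 2, B → 0; maximin = 2.
Column maxima: 1 → 6, 2 → 6; minimax = 6.
2 ≠ 6, so there is no saddle point; optimal play is mixed.
Let General R play T with probability p. Expected payoff against 1: 6p + 0(1−p) = 6p; against 2: 2p + 6(1−p) = −4p + 6.
Setting these equal: 6p = −4p + 6 ⇒ 10p = 6 ⇒ p = 3/5, and the value is (6)·(3/5) = 18/5.
For General C: with q = P(1), equating T's and B's payoffs gives 4q + 2 = −6q + 6 ⇒ q = 2/5.

3/5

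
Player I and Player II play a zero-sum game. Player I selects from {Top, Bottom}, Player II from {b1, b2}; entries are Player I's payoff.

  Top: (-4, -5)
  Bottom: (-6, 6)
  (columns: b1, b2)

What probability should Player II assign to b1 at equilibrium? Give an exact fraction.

Row minima: Top → -5, Bottom → -6; maximin = -5.
Column maxima: b1 → -4, b2 → 6; minimax = -4.
-5 ≠ -4, so there is no saddle point; optimal play is mixed.
Let Player I play Top with probability p. Expected payoff against b1: (-4)p + (-6)(1−p) = 2p − 6; against b2: (-5)p + 6(1−p) = −11p + 6.
Setting these equal: 2p − 6 = −11p + 6 ⇒ 13p = 12 ⇒ p = 12/13, and the value is (2)·(12/13) − 6 = -54/13.
For Player II: with q = P(b1), equating Top's and Bottom's payoffs gives q − 5 = −12q + 6 ⇒ q = 11/13.

11/13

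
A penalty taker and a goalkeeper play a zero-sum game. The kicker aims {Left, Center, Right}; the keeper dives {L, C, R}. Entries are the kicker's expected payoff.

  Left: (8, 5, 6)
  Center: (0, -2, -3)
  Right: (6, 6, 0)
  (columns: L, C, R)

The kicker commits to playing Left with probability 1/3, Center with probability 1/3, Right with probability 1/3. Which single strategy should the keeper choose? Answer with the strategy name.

R

If the keeper plays L, the kicker's expected payoff is (1/3)·8 + (1/3)·0 + (1/3)·6 = 14/3.
If the keeper plays C, the kicker's expected payoff is (1/3)·5 + (1/3)·(-2) + (1/3)·6 = 3.
If the keeper plays R, the kicker's expected payoff is (1/3)·6 + (1/3)·(-3) + (1/3)·0 = 1.
The keeper minimizes the kicker's payoff; the smallest is 1, so the best response is R.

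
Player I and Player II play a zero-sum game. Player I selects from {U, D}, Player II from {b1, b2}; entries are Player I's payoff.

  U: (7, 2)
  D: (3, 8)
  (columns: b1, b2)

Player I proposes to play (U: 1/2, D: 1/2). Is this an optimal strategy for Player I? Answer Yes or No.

Against b1 this mix gives (1/2)·7 + (1/2)·3 = 5.
Against b2 this mix gives (1/2)·2 + (1/2)·8 = 5.
All of Player II's active replies (b1, b2) yield 5, and no column does worse for Player I. The mix makes Player II indifferent and guarantees 5, so it is optimal.

Yes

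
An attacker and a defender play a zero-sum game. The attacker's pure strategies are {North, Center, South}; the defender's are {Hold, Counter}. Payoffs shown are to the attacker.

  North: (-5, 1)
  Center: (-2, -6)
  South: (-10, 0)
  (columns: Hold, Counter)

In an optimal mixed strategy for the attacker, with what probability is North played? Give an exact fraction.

Row minima: North → -5, Center → -6, South → -10; maximin = -5.
Column maxima: Hold → -2, Counter → 1; minimax = -2.
-5 ≠ -2, so there is no saddle point; optimal play is mixed.
South is strictly dominated by North, so the attacker never plays it.
On the remaining 2×2 (North, Center vs Hold, Counter):
Let the attacker play North with probability p. Expected payoff against Hold: (-5)p + (-2)(1−p) = −3p − 2; against Counter: 1p + (-6)(1−p) = 7p − 6.
Setting these equal: −3p − 2 = 7p − 6 ⇒ −10p = -4 ⇒ p = 2/5, and the value is (-3)·(2/5) − 2 = -16/5.
For the defender: with q = P(Hold), equating North's and Center's payoffs gives −6q + 1 = 4q − 6 ⇒ q = 7/10.

2/5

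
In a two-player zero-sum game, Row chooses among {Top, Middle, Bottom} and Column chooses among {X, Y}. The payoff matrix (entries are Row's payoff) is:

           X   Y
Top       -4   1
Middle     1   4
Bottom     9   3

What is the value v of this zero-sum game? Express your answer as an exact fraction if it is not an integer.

11/3

Row minima: Top → -4, Middle → 1, Bottom → 3; maximin = 3.
Column maxima: X → 9, Y → 4; minimax = 4.
3 ≠ 4, so there is no saddle point; optimal play is mixed.
Top is strictly dominated by Middle, so Row never plays it.
On the remaining 2×2 (Middle, Bottom vs X, Y):
Let Row play Middle with probability p. Expected payoff against X: 1p + 9(1−p) = −8p + 9; against Y: 4p + 3(1−p) = p + 3.
Setting these equal: −8p + 9 = p + 3 ⇒ −9p = -6 ⇒ p = 2/3, and the value is (-8)·(2/3) + 9 = 11/3.
For Column: with q = P(X), equating Middle's and Bottom's payoffs gives −3q + 4 = 6q + 3 ⇒ q = 1/9.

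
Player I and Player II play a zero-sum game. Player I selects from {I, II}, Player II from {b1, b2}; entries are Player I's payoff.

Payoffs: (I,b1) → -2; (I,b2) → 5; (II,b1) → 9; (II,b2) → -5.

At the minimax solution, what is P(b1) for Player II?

10/21

Row minima: I → -2, II → -5; maximin = -2.
Column maxima: b1 → 9, b2 → 5; minimax = 5.
-2 ≠ 5, so there is no saddle point; optimal play is mixed.
Let Player I play I with probability p. Expected payoff against b1: (-2)p + 9(1−p) = −11p + 9; against b2: 5p + (-5)(1−p) = 10p − 5.
Setting these equal: −11p + 9 = 10p − 5 ⇒ −21p = -14 ⇒ p = 2/3, and the value is (-11)·(2/3) + 9 = 5/3.
For Player II: with q = P(b1), equating I's and II's payoffs gives −7q + 5 = 14q − 5 ⇒ q = 10/21.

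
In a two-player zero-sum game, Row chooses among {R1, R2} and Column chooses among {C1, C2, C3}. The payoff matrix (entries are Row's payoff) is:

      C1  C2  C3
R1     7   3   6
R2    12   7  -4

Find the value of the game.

Row minima: R1 → 3, R2 → -4; maximin = 3.
Column maxima: C1 → 12, C2 → 7, C3 → 6; minimax = 6.
3 ≠ 6, so there is no saddle point; optimal play is mixed.
C1 is strictly dominated by C2 (it gives Row strictly more in every row), so Column never plays it.
On the remaining 2×2 (R1, R2 vs C2, C3):
Let Row play R1 with probability p. Expected payoff against C2: 3p + 7(1−p) = −4p + 7; against C3: 6p + (-4)(1−p) = 10p − 4.
Setting these equal: −4p + 7 = 10p − 4 ⇒ −14p = -11 ⇒ p = 11/14, and the value is (-4)·(11/14) + 7 = 27/7.
For Column: with q = P(C2), equating R1's and R2's payoffs gives −3q + 6 = 11q − 4 ⇒ q = 5/7.

27/7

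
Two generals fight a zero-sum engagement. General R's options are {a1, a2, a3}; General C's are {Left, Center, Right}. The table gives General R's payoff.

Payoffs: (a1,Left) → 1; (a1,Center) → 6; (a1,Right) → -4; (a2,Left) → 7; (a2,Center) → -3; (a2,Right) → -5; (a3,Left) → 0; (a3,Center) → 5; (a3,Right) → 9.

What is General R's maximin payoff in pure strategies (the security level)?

0

Row minima: a1 → -4, a2 → -5, a3 → 0.
The best of these is 0.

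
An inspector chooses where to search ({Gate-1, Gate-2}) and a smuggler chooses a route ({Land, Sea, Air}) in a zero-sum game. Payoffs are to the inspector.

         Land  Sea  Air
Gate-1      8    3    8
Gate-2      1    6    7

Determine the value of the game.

Row minima: Gate-1 → 3, Gate-2 → 1; maximin = 3.
Column maxima: Land → 8, Sea → 6, Air → 8; minimax = 6.
3 ≠ 6, so there is no saddle point; optimal play is mixed.
Air is strictly dominated by Sea (it gives the inspector strictly more in every row), so the smuggler never plays it.
On the remaining 2×2 (Gate-1, Gate-2 vs Land, Sea):
Let the inspector play Gate-1 with probability p. Expected payoff against Land: 8p + 1(1−p) = 7p + 1; against Sea: 3p + 6(1−p) = −3p + 6.
Setting these equal: 7p + 1 = −3p + 6 ⇒ 10p = 5 ⇒ p = 1/2, and the value is (7)·(1/2) + 1 = 9/2.
For the smuggler: with q = P(Land), equating Gate-1's and Gate-2's payoffs gives 5q + 3 = −5q + 6 ⇒ q = 3/10.

9/2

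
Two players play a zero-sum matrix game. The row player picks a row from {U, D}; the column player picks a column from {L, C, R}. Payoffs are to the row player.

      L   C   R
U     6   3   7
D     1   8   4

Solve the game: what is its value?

9/2

Row minima: U → 3, D → 1; maximin = 3.
Column maxima: L → 6, C → 8, R → 7; minimax = 6.
3 ≠ 6, so there is no saddle point; optimal play is mixed.
R is strictly dominated by L (it gives the row player strictly more in every row), so the column player never plays it.
On the remaining 2×2 (U, D vs L, C):
Let the row player play U with probability p. Expected payoff against L: 6p + 1(1−p) = 5p + 1; against C: 3p + 8(1−p) = −5p + 8.
Setting these equal: 5p + 1 = −5p + 8 ⇒ 10p = 7 ⇒ p = 7/10, and the value is (5)·(7/10) + 1 = 9/2.
For the column player: with q = P(L), equating U's and D's payoffs gives 3q + 3 = −7q + 8 ⇒ q = 1/2.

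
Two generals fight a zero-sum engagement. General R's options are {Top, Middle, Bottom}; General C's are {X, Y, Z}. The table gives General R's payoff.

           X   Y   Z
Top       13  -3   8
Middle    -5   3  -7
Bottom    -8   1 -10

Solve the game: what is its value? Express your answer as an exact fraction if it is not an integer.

Row minima: Top → -3, Middle → -7, Bottom → -10; maximin = -3.
Column maxima: X → 13, Y → 3, Z → 8; minimax = 3.
-3 ≠ 3, so there is no saddle point; optimal play is mixed.
Bottom is strictly dominated by Middle, so General R never plays it.
X is strictly dominated by Z (it gives General R strictly more in every row), so General C never plays it.
On the remaining 2×2 (Top, Middle vs Y, Z):
Let General R play Top with probability p. Expected payoff against Y: (-3)p + 3(1−p) = −6p + 3; against Z: 8p + (-7)(1−p) = 15p − 7.
Setting these equal: −6p + 3 = 15p − 7 ⇒ −21p = -10 ⇒ p = 10/21, and the value is (-6)·(10/21) + 3 = 1/7.
For General C: with q = P(Y), equating Top's and Middle's payoffs gives −11q + 8 = 10q − 7 ⇒ q = 5/7.

1/7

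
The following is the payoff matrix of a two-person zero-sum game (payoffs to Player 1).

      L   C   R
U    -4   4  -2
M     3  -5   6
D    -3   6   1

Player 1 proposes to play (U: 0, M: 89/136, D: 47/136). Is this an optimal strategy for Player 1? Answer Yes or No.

Against L this mix gives (89/136)·3 + (47/136)·(-3) = 63/68.
Against C this mix gives (89/136)·(-5) + (47/136)·6 = -163/136.
Against R this mix gives (89/136)·6 + (47/136)·1 = 581/136.
Player 2 will play C, holding Player 1 to -163/136. Shifting weight toward the row that does better against C would raise this floor (the equalizing mix achieves 3/17 against both C and L), so the proposed strategy is not optimal.

No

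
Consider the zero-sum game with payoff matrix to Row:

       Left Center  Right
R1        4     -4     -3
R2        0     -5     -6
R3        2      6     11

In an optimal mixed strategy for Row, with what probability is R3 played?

2/3

Row minima: R1 → -4, R2 → -6, R3 → 2; maximin = 2.
Column maxima: Left → 4, Center → 6, Right → 11; minimax = 4.
2 ≠ 4, so there is no saddle point; optimal play is mixed.
R2 is strictly dominated by R1, so Row never plays it.
With R2 eliminated, Right is strictly dominated by Center (it gives Row strictly more in every remaining row), so Column never plays it.
On the remaining 2×2 (R1, R3 vs Left, Center):
Let Row play R1 with probability p. Expected payoff against Left: 4p + 2(1−p) = 2p + 2; against Center: (-4)p + 6(1−p) = −10p + 6.
Setting these equal: 2p + 2 = −10p + 6 ⇒ 12p = 4 ⇒ p = 1/3, and the value is (2)·(1/3) + 2 = 8/3.
For Column: with q = P(Left), equating R1's and R3's payoffs gives 8q − 4 = −4q + 6 ⇒ q = 5/6.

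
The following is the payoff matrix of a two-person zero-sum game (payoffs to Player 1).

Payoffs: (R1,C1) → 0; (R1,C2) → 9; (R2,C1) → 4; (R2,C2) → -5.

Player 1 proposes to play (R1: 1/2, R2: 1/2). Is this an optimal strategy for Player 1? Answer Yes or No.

Against C1 this mix gives (1/2)·0 + (1/2)·4 = 2.
Against C2 this mix gives (1/2)·9 + (1/2)·(-5) = 2.
All of Player 2's active replies (C1, C2) yield 2, and no column does worse for Player 1. The mix makes Player 2 indifferent and guarantees 2, so it is optimal.

Yes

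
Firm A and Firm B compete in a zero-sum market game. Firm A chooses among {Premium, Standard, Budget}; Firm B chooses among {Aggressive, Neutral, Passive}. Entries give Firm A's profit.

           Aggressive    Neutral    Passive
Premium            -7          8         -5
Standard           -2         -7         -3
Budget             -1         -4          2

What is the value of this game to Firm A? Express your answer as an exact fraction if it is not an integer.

-2

Row minima: Premium → -7, Standard → -7, Budget → -4; maximin = -4.
Column maxima: Aggressive → -1, Neutral → 8, Passive → 2; minimax = -1.
-4 ≠ -1, so there is no saddle point; optimal play is mixed.
Standard is strictly dominated by Budget, so Firm A never plays it.
With Standard eliminated, Passive is strictly dominated by Aggressive (it gives Firm A strictly more in every remaining row), so Firm B never plays it.
On the remaining 2×2 (Premium, Budget vs Aggressive, Neutral):
Let Firm A play Premium with probability p. Expected payoff against Aggressive: (-7)p + (-1)(1−p) = −6p − 1; against Neutral: 8p + (-4)(1−p) = 12p − 4.
Setting these equal: −6p − 1 = 12p − 4 ⇒ −18p = -3 ⇒ p = 1/6, and the value is (-6)·(1/6) − 1 = -2.
For Firm B: with q = P(Aggressive), equating Premium's and Budget's payoffs gives −15q + 8 = 3q − 4 ⇒ q = 2/3.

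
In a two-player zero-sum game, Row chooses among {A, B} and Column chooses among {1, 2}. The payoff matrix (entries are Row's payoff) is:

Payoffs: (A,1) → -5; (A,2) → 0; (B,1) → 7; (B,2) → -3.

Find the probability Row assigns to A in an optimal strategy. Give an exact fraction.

2/3

Row minima: A → -5, B → -3; maximin = -3.
Column maxima: 1 → 7, 2 → 0; minimax = 0.
-3 ≠ 0, so there is no saddle point; optimal play is mixed.
Let Row play A with probability p. Expected payoff against 1: (-5)p + 7(1−p) = −12p + 7; against 2: 0p + (-3)(1−p) = 3p − 3.
Setting these equal: −12p + 7 = 3p − 3 ⇒ −15p = -10 ⇒ p = 2/3, and the value is (-12)·(2/3) + 7 = -1.
For Column: with q = P(1), equating A's and B's payoffs gives −5q = 10q − 3 ⇒ q = 1/5.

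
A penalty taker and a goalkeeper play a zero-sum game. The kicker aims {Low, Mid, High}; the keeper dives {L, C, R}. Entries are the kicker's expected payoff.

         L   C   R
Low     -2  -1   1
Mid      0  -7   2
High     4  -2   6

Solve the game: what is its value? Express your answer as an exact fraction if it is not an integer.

Row minima: Low → -2, Mid → -7, High → -2; maximin = -2.
Column maxima: L → 4, C → -1, R → 6; minimax = -1.
-2 ≠ -1, so there is no saddle point; optimal play is mixed.
Mid is strictly dominated by High, so the kicker never plays it.
R is strictly dominated by L (it gives the kicker strictly more in every row), so the keeper never plays it.
On the remaining 2×2 (Low, High vs L, C):
Let the kicker play Low with probability p. Expected payoff against L: (-2)p + 4(1−p) = −6p + 4; against C: (-1)p + (-2)(1−p) = p − 2.
Setting these equal: −6p + 4 = p − 2 ⇒ −7p = -6 ⇒ p = 6/7, and the value is (-6)·(6/7) + 4 = -8/7.
For the keeper: with q = P(L), equating Low's and High's payoffs gives −q − 1 = 6q − 2 ⇒ q = 1/7.

-8/7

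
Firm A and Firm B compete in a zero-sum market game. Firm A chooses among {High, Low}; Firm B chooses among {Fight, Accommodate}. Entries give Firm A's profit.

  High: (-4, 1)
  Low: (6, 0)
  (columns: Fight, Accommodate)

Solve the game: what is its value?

6/11

Row minima: High → -4, Low → 0; maximin = 0.
Column maxima: Fight → 6, Accommodate → 1; minimax = 1.
0 ≠ 1, so there is no saddle point; optimal play is mixed.
Let Firm A play High with probability p. Expected payoff against Fight: (-4)p + 6(1−p) = −10p + 6; against Accommodate: 1p + 0(1−p) = p.
Setting these equal: −10p + 6 = p ⇒ −11p = -6 ⇒ p = 6/11, and the value is (-10)·(6/11) + 6 = 6/11.
For Firm B: with q = P(Fight), equating High's and Low's payoffs gives −5q + 1 = 6q ⇒ q = 1/11.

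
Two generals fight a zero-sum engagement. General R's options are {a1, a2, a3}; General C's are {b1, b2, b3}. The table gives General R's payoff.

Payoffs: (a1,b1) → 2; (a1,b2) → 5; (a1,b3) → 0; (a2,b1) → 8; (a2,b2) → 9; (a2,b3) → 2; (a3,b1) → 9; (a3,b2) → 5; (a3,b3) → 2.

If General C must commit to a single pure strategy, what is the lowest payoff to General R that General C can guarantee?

2

Column maxima: b1 → 9, b2 → 9, b3 → 2.
The smallest of these is 2.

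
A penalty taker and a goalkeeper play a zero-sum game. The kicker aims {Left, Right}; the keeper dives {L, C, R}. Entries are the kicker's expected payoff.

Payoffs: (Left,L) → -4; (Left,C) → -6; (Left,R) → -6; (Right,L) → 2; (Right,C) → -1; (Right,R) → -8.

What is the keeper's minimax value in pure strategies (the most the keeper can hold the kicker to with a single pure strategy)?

-6

Column maxima: L → 2, C → -1, R → -6.
The smallest of these is -6.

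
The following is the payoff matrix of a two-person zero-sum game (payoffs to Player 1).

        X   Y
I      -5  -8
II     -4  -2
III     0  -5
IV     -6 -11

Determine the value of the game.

Row minima: I → -8, II → -4, III → -5, IV → -11; maximin = -4.
Column maxima: X → 0, Y → -2; minimax = -2.
-4 ≠ -2, so there is no saddle point; optimal play is mixed.
I is strictly dominated by II, so Player 1 never plays it.
IV is strictly dominated by II, so Player 1 never plays it.
On the remaining 2×2 (II, III vs X, Y):
Let Player 1 play II with probability p. Expected payoff against X: (-4)p + 0(1−p) = −4p; against Y: (-2)p + (-5)(1−p) = 3p − 5.
Setting these equal: −4p = 3p − 5 ⇒ −7p = -5 ⇒ p = 5/7, and the value is (-4)·(5/7) = -20/7.
For Player 2: with q = P(X), equating II's and III's payoffs gives −2q − 2 = 5q − 5 ⇒ q = 3/7.

-20/7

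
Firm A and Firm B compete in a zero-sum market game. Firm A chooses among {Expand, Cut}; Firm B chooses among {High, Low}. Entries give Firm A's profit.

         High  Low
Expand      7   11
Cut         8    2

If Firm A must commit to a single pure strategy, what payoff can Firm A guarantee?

7

Row minima: Expand → 7, Cut → 2.
The best of these is 7.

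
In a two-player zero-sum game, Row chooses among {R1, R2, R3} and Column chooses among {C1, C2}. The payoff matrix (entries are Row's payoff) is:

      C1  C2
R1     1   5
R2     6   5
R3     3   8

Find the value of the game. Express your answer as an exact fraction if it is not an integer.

Row minima: R1 → 1, R2 → 5, R3 → 3; maximin = 5.
Column maxima: C1 → 6, C2 → 8; minimax = 6.
5 ≠ 6, so there is no saddle point; optimal play is mixed.
R1 is strictly dominated by R3, so Row never plays it.
On the remaining 2×2 (R2, R3 vs C1, C2):
Let Row play R2 with probability p. Expected payoff against C1: 6p + 3(1−p) = 3p + 3; against C2: 5p + 8(1−p) = −3p + 8.
Setting these equal: 3p + 3 = −3p + 8 ⇒ 6p = 5 ⇒ p = 5/6, and the value is (3)·(5/6) + 3 = 11/2.
For Column: with q = P(C1), equating R2's and R3's payoffs gives q + 5 = −5q + 8 ⇒ q = 1/2.

11/2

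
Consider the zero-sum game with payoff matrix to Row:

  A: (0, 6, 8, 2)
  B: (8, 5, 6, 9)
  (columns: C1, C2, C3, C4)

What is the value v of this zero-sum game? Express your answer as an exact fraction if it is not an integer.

Row minima: A → 0, B → 5; maximin = 5.
Column maxima: C1 → 8, C2 → 6, C3 → 8, C4 → 9; minimax = 6.
5 ≠ 6, so there is no saddle point; optimal play is mixed.
C3 is strictly dominated by C2 (it gives Row strictly more in every row), so Column never plays it.
C4 is strictly dominated by C1 (it gives Row strictly more in every row), so Column never plays it.
On the remaining 2×2 (A, B vs C1, C2):
Let Row play A with probability p. Expected payoff against C1: 0p + 8(1−p) = −8p + 8; against C2: 6p + 5(1−p) = p + 5.
Setting these equal: −8p + 8 = p + 5 ⇒ −9p = -3 ⇒ p = 1/3, and the value is (-8)·(1/3) + 8 = 16/3.
For Column: with q = P(C1), equating A's and B's payoffs gives −6q + 6 = 3q + 5 ⇒ q = 1/9.

16/3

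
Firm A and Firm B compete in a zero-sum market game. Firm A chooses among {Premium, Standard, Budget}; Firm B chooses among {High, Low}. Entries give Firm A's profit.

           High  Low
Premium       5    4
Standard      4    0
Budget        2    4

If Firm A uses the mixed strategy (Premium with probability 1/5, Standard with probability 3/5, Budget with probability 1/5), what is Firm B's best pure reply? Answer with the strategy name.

Low

If Firm B plays High, Firm A's expected payoff is (1/5)·5 + (3/5)·4 + (1/5)·2 = 19/5.
If Firm B plays Low, Firm A's expected payoff is (1/5)·4 + (3/5)·0 + (1/5)·4 = 8/5.
Firm B minimizes Firm A's payoff; the smallest is 8/5, so the best response is Low.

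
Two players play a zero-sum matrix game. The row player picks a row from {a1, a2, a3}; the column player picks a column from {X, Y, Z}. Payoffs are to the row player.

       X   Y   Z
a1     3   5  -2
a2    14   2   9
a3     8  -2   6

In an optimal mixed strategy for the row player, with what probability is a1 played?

1/2

Row minima: a1 → -2, a2 → 2, a3 → -2; maximin = 2.
Column maxima: X → 14, Y → 5, Z → 9; minimax = 5.
2 ≠ 5, so there is no saddle point; optimal play is mixed.
a3 is strictly dominated by a2, so the row player never plays it.
X is strictly dominated by Z (it gives the row player strictly more in every row), so the column player never plays it.
On the remaining 2×2 (a1, a2 vs Y, Z):
Let the row player play a1 with probability p. Expected payoff against Y: 5p + 2(1−p) = 3p + 2; against Z: (-2)p + 9(1−p) = −11p + 9.
Setting these equal: 3p + 2 = −11p + 9 ⇒ 14p = 7 ⇒ p = 1/2, and the value is (3)·(1/2) + 2 = 7/2.
For the column player: with q = P(Y), equating a1's and a2's payoffs gives 7q − 2 = −7q + 9 ⇒ q = 11/14.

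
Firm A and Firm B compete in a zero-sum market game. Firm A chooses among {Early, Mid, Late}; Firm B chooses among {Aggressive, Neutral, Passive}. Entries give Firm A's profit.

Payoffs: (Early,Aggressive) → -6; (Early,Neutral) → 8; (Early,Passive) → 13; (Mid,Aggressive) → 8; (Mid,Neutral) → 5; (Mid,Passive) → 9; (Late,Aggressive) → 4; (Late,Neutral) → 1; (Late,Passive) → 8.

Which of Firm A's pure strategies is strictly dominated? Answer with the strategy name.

Mid gives a strictly higher payoff than Late against every column: 8 > 4, 5 > 1, 9 > 8.
So Late is strictly dominated and Firm A never plays it.

Late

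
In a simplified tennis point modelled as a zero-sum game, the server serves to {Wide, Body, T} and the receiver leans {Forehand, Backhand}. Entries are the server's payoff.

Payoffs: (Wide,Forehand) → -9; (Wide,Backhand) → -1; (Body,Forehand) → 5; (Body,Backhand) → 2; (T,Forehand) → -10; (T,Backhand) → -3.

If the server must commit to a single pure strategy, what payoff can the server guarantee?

Row minima: Wide → -9, Body → 2, T → -10.
The best of these is 2.

2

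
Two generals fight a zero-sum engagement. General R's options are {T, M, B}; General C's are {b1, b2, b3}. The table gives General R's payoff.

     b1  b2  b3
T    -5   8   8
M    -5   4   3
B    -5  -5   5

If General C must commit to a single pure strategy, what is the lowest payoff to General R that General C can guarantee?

-5

Column maxima: b1 → -5, b2 → 8, b3 → 8.
The smallest of these is -5.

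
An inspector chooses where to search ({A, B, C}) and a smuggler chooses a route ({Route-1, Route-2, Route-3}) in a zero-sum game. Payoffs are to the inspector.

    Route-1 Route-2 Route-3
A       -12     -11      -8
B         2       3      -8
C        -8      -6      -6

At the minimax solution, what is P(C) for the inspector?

5/6

Row minima: A → -12, B → -8, C → -8; maximin = -8.
Column maxima: Route-1 → 2, Route-2 → 3, Route-3 → -6; minimax = -6.
-8 ≠ -6, so there is no saddle point; optimal play is mixed.
A is strictly dominated by C, so the inspector never plays it.
Route-2 is strictly dominated by Route-1 (it gives the inspector strictly more in every row), so the smuggler never plays it.
On the remaining 2×2 (B, C vs Route-1, Route-3):
Let the inspector play B with probability p. Expected payoff against Route-1: 2p + (-8)(1−p) = 10p − 8; against Route-3: (-8)p + (-6)(1−p) = −2p − 6.
Setting these equal: 10p − 8 = −2p − 6 ⇒ 12p = 2 ⇒ p = 1/6, and the value is (10)·(1/6) − 8 = -19/3.
For the smuggler: with q = P(Route-1), equating B's and C's payoffs gives 10q − 8 = −2q − 6 ⇒ q = 1/6.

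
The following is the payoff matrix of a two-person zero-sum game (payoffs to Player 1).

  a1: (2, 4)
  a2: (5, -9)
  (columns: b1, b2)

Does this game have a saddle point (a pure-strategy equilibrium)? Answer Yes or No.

No

Row minima: a1 → 2, a2 → -9; maximin = 2.
Column maxima: b1 → 5, b2 → 4; minimax = 4.
2 ≠ 4, so no pure-strategy equilibrium exists.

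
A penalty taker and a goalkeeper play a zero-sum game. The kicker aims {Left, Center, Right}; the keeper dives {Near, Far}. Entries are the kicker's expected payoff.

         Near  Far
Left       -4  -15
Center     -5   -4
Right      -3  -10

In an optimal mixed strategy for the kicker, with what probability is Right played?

Row minima: Left → -15, Center → -5, Right → -10; maximin = -5.
Column maxima: Near → -3, Far → -4; minimax = -4.
-5 ≠ -4, so there is no saddle point; optimal play is mixed.
Left is strictly dominated by Right, so the kicker never plays it.
On the remaining 2×2 (Center, Right vs Near, Far):
Let the kicker play Center with probability p. Expected payoff against Near: (-5)p + (-3)(1−p) = −2p − 3; against Far: (-4)p + (-10)(1−p) = 6p − 10.
Setting these equal: −2p − 3 = 6p − 10 ⇒ −8p = -7 ⇒ p = 7/8, and the value is (-2)·(7/8) − 3 = -19/4.
For the keeper: with q = P(Near), equating Center's and Right's payoffs gives −q − 4 = 7q − 10 ⇒ q = 3/4.

1/8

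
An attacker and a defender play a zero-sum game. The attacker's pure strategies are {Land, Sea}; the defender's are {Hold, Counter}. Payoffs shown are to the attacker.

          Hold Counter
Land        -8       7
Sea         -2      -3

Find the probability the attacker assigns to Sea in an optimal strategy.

Row minima: Land → -8, Sea → -3; maximin = -3.
Column maxima: Hold → -2, Counter → 7; minimax = -2.
-3 ≠ -2, so there is no saddle point; optimal play is mixed.
Let the attacker play Land with probability p. Expected payoff against Hold: (-8)p + (-2)(1−p) = −6p − 2; against Counter: 7p + (-3)(1−p) = 10p − 3.
Setting these equal: −6p − 2 = 10p − 3 ⇒ −16p = -1 ⇒ p = 1/16, and the value is (-6)·(1/16) − 2 = -19/8.
For the defender: with q = P(Hold), equating Land's and Sea's payoffs gives −15q + 7 = q − 3 ⇒ q = 5/8.

15/16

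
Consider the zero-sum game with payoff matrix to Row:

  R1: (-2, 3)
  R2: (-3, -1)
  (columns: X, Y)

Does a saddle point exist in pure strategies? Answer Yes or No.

Row minima: R1 → -2, R2 → -3; maximin = -2.
Column maxima: X → -2, Y → 3; minimax = -2.
maximin = minimax = -2, so a saddle point exists.

Yes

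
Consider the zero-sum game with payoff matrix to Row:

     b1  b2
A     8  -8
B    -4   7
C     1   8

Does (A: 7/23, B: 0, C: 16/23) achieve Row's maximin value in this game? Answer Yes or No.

Yes

Against b1 this mix gives (7/23)·8 + (16/23)·1 = 72/23.
Against b2 this mix gives (7/23)·(-8) + (16/23)·8 = 72/23.
All of Column's active replies (b1, b2) yield 72/23, and no column does worse for Row. The mix makes Column indifferent and guarantees 72/23, so it is optimal.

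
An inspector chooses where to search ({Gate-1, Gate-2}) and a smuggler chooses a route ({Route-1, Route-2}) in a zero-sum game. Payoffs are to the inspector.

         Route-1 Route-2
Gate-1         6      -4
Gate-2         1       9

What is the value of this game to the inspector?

Row minima: Gate-1 → -4, Gate-2 → 1; maximin = 1.
Column maxima: Route-1 → 6, Route-2 → 9; minimax = 6.
1 ≠ 6, so there is no saddle point; optimal play is mixed.
Let the inspector play Gate-1 with probability p. Expected payoff against Route-1: 6p + 1(1−p) = 5p + 1; against Route-2: (-4)p + 9(1−p) = −13p + 9.
Setting these equal: 5p + 1 = −13p + 9 ⇒ 18p = 8 ⇒ p = 4/9, and the value is (5)·(4/9) + 1 = 29/9.
For the smuggler: with q = P(Route-1), equating Gate-1's and Gate-2's payoffs gives 10q − 4 = −8q + 9 ⇒ q = 13/18.

29/9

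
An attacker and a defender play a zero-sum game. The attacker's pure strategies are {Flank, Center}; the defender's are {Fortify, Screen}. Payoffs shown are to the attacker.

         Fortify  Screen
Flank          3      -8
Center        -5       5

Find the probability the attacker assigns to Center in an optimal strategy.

Row minima: Flank → -8, Center → -5; maximin = -5.
Column maxima: Fortify → 3, Screen → 5; minimax = 3.
-5 ≠ 3, so there is no saddle point; optimal play is mixed.
Let the attacker play Flank with probability p. Expected payoff against Fortify: 3p + (-5)(1−p) = 8p − 5; against Screen: (-8)p + 5(1−p) = −13p + 5.
Setting these equal: 8p − 5 = −13p + 5 ⇒ 21p = 10 ⇒ p = 10/21, and the value is (8)·(10/21) − 5 = -25/21.
For the defender: with q = P(Fortify), equating Flank's and Center's payoffs gives 11q − 8 = −10q + 5 ⇒ q = 13/21.

11/21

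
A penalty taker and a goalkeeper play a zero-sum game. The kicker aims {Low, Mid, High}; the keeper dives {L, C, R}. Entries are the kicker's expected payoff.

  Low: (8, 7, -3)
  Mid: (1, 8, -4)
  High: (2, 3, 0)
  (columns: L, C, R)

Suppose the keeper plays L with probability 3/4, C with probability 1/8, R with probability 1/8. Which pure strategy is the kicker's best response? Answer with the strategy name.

Low

Expected payoff of Low: (3/4)·8 + (1/8)·7 + (1/8)·(-3) = 13/2.
Expected payoff of Mid: (3/4)·1 + (1/8)·8 + (1/8)·(-4) = 5/4.
Expected payoff of High: (3/4)·2 + (1/8)·3 + (1/8)·0 = 15/8.
The largest is 13/2, so the kicker's best response is Low.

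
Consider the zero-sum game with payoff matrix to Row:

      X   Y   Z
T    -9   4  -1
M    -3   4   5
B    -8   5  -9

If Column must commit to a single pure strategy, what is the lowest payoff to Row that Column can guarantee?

Column maxima: X → -3, Y → 5, Z → 5.
The smallest of these is -3.

-3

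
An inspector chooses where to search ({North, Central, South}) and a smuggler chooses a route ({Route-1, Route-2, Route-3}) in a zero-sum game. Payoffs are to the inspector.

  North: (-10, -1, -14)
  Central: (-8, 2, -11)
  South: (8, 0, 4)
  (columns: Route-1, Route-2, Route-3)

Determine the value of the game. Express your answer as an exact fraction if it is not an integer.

Row minima: North → -14, Central → -11, South → 0; maximin = 0.
Column maxima: Route-1 → 8, Route-2 → 2, Route-3 → 4; minimax = 2.
0 ≠ 2, so there is no saddle point; optimal play is mixed.
North is strictly dominated by Central, so the inspector never plays it.
Route-1 is strictly dominated by Route-3 (it gives the inspector strictly more in every row), so the smuggler never plays it.
On the remaining 2×2 (Central, South vs Route-2, Route-3):
Let the inspector play Central with probability p. Expected payoff against Route-2: 2p + 0(1−p) = 2p; against Route-3: (-11)p + 4(1−p) = −15p + 4.
Setting these equal: 2p = −15p + 4 ⇒ 17p = 4 ⇒ p = 4/17, and the value is (2)·(4/17) = 8/17.
For the smuggler: with q = P(Route-2), equating Central's and South's payoffs gives 13q − 11 = −4q + 4 ⇒ q = 15/17.

8/17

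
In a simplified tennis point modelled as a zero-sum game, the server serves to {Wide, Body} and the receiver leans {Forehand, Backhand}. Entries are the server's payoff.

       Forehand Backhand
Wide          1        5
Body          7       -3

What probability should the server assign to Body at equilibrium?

Row minima: Wide → 1, Body → -3; maximin = 1.
Column maxima: Forehand → 7, Backhand → 5; minimax = 5.
1 ≠ 5, so there is no saddle point; optimal play is mixed.
Let the server play Wide with probability p. Expected payoff against Forehand: 1p + 7(1−p) = −6p + 7; against Backhand: 5p + (-3)(1−p) = 8p − 3.
Setting these equal: −6p + 7 = 8p − 3 ⇒ −14p = -10 ⇒ p = 5/7, and the value is (-6)·(5/7) + 7 = 19/7.
For the receiver: with q = P(Forehand), equating Wide's and Body's payoffs gives −4q + 5 = 10q − 3 ⇒ q = 4/7.

2/7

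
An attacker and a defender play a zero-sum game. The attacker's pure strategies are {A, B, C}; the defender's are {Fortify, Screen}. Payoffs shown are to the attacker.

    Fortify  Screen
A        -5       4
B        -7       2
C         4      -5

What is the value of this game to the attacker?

Row minima: A → -5, B → -7, C → -5; maximin = -5.
Column maxima: Fortify → 4, Screen → 4; minimax = 4.
-5 ≠ 4, so there is no saddle point; optimal play is mixed.
B is strictly dominated by A, so the attacker never plays it.
On the remaining 2×2 (A, C vs Fortify, Screen):
Let the attacker play A with probability p. Expected payoff against Fortify: (-5)p + 4(1−p) = −9p + 4; against Screen: 4p + (-5)(1−p) = 9p − 5.
Setting these equal: −9p + 4 = 9p − 5 ⇒ −18p = -9 ⇒ p = 1/2, and the value is (-9)·(1/2) + 4 = -1/2.
For the defender: with q = P(Fortify), equating A's and C's payoffs gives −9q + 4 = 9q − 5 ⇒ q = 1/2.

-1/2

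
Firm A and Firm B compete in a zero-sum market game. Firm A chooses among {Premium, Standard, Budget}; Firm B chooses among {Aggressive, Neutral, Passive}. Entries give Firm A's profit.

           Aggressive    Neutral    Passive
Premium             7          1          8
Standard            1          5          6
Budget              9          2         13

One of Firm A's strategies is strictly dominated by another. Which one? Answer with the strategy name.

Premium

Budget gives a strictly higher payoff than Premium against every column: 9 > 7, 2 > 1, 13 > 8.
So Premium is strictly dominated and Firm A never plays it.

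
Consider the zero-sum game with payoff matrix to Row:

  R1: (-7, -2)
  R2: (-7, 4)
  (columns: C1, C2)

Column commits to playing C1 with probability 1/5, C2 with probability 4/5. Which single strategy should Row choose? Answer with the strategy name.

R2

Expected payoff of R1: (1/5)·(-7) + (4/5)·(-2) = -3.
Expected payoff of R2: (1/5)·(-7) + (4/5)·4 = 9/5.
The largest is 9/5, so Row's best response is R2.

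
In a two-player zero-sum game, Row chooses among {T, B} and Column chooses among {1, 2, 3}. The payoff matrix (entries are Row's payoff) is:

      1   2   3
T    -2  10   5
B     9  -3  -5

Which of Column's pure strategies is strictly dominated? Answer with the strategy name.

3 holds Row's payoff strictly below 2 in every row: 5 < 10, -5 < -3.
So 2 is strictly dominated for Column.

2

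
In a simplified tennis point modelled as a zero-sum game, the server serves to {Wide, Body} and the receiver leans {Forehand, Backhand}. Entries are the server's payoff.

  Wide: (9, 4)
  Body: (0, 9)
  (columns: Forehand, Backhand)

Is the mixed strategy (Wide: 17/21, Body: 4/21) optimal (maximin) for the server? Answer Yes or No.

Against Forehand this mix gives (17/21)·9 + (4/21)·0 = 51/7.
Against Backhand this mix gives (17/21)·4 + (4/21)·9 = 104/21.
The receiver will play Backhand, holding the server to 104/21. Shifting weight toward the row that does better against Backhand would raise this floor (the equalizing mix achieves 81/14 against both Backhand and Forehand), so the proposed strategy is not optimal.

No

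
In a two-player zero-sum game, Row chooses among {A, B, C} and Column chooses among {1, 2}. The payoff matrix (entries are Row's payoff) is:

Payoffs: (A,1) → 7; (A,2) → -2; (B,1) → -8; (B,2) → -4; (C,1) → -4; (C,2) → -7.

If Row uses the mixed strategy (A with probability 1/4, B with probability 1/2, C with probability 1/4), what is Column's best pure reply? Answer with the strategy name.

2

If Column plays 1, Row's expected payoff is (1/4)·7 + (1/2)·(-8) + (1/4)·(-4) = -13/4.
If Column plays 2, Row's expected payoff is (1/4)·(-2) + (1/2)·(-4) + (1/4)·(-7) = -17/4.
Column minimizes Row's payoff; the smallest is -17/4, so the best response is 2.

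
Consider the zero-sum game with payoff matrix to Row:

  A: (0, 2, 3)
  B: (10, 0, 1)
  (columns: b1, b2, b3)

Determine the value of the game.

5/3

Row minima: A → 0, B → 0; maximin = 0.
Column maxima: b1 → 10, b2 → 2, b3 → 3; minimax = 2.
0 ≠ 2, so there is no saddle point; optimal play is mixed.
b3 is strictly dominated by b2 (it gives Row strictly more in every row), so Column never plays it.
On the remaining 2×2 (A, B vs b1, b2):
Let Row play A with probability p. Expected payoff against b1: 0p + 10(1−p) = −10p + 10; against b2: 2p + 0(1−p) = 2p.
Setting these equal: −10p + 10 = 2p ⇒ −12p = -10 ⇒ p = 5/6, and the value is (-10)·(5/6) + 10 = 5/3.
For Column: with q = P(b1), equating A's and B's payoffs gives −2q + 2 = 10q ⇒ q = 1/6.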